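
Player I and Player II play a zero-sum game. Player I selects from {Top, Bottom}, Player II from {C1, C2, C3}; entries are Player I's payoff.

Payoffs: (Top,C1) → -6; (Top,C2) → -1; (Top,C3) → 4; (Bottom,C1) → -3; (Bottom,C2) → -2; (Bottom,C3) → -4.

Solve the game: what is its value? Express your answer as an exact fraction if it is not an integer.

Row minima: Top → -6, Bottom → -4; maximin = -4.
Column maxima: C1 → -3, C2 → -1, C3 → 4; minimax = -3.
-4 ≠ -3, so there is no saddle point; optimal play is mixed.
C2 is strictly dominated by C1 (it gives Player I strictly more in every row), so Player II never plays it.
On the remaining 2×2 (Top, Bottom vs C1, C3):
Let Player I play Top with probability p. Expected payoff against C1: (-6)p + (-3)(1−p) = −3p − 3; against C3: 4p + (-4)(1−p) = 8p − 4.
Setting these equal: −3p − 3 = 8p − 4 ⇒ −11p = -1 ⇒ p = 1/11, and the value is (-3)·(1/11) − 3 = -36/11.
For Player II: with q = P(C1), equating Top's and Bottom's payoffs gives −10q + 4 = q − 4 ⇒ q = 8/11.

-36/11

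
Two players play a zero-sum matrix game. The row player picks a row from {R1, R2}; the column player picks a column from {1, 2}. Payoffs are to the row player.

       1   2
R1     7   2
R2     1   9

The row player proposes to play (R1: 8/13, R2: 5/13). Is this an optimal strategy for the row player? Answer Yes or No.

Yes

Against 1 this mix gives (8/13)·7 + (5/13)·1 = 61/13.
Against 2 this mix gives (8/13)·2 + (5/13)·9 = 61/13.
All of the column player's active replies (1, 2) yield 61/13, and no column does worse for the row player. The mix makes the column player indifferent and guarantees 61/13, so it is optimal.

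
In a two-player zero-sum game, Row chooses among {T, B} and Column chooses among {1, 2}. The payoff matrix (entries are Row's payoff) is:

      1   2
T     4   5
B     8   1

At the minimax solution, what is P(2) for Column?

1/2

Row minima: T → 4, B → 1; maximin = 4.
Column maxima: 1 → 8, 2 → 5; minimax = 5.
4 ≠ 5, so there is no saddle point; optimal play is mixed.
Let Row play T with probability p. Expected payoff against 1: 4p + 8(1−p) = −4p + 8; against 2: 5p + 1(1−p) = 4p + 1.
Setting these equal: −4p + 8 = 4p + 1 ⇒ −8p = -7 ⇒ p = 7/8, and the value is (-4)·(7/8) + 8 = 9/2.
For Column: with q = P(1), equating T's and B's payoffs gives −q + 5 = 7q + 1 ⇒ q = 1/2.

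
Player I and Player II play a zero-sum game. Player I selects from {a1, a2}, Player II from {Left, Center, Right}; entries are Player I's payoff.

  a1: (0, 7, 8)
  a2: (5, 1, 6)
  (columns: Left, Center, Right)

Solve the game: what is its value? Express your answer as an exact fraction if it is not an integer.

35/11

Row minima: a1 → 0, a2 → 1; maximin = 1.
Column maxima: Left → 5, Center → 7, Right → 8; minimax = 5.
1 ≠ 5, so there is no saddle point; optimal play is mixed.
Right is strictly dominated by Left (it gives Player I strictly more in every row), so Player II never plays it.
On the remaining 2×2 (a1, a2 vs Left, Center):
Let Player I play a1 with probability p. Expected payoff against Left: 0p + 5(1−p) = −5p + 5; against Center: 7p + 1(1−p) = 6p + 1.
Setting these equal: −5p + 5 = 6p + 1 ⇒ −11p = -4 ⇒ p = 4/11, and the value is (-5)·(4/11) + 5 = 35/11.
For Player II: with q = P(Left), equating a1's and a2's payoffs gives −7q + 7 = 4q + 1 ⇒ q = 6/11.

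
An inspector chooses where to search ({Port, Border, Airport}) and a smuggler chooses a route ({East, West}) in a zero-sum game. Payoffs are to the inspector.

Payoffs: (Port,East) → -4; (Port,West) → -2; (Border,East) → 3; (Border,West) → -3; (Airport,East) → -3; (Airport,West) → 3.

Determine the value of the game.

0

Row minima: Port → -4, Border → -3, Airport → -3; maximin = -3.
Column maxima: East → 3, West → 3; minimax = 3.
-3 ≠ 3, so there is no saddle point; optimal play is mixed.
Port is strictly dominated by Airport, so the inspector never plays it.
On the remaining 2×2 (Border, Airport vs East, West):
Let the inspector play Border with probability p. Expected payoff against East: 3p + (-3)(1−p) = 6p − 3; against West: (-3)p + 3(1−p) = −6p + 3.
Setting these equal: 6p − 3 = −6p + 3 ⇒ 12p = 6 ⇒ p = 1/2, and the value is (6)·(1/2) − 3 = 0.
For the smuggler: with q = P(East), equating Border's and Airport's payoffs gives 6q − 3 = −6q + 3 ⇒ q = 1/2.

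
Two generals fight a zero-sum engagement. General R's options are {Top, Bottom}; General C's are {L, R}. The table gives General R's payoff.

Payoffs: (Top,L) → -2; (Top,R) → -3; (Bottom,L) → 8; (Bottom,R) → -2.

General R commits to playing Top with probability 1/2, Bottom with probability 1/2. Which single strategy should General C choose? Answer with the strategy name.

R

If General C plays L, General R's expected payoff is (1/2)·(-2) + (1/2)·8 = 3.
If General C plays R, General R's expected payoff is (1/2)·(-3) + (1/2)·(-2) = -5/2.
General C minimizes General R's payoff; the smallest is -5/2, so the best response is R.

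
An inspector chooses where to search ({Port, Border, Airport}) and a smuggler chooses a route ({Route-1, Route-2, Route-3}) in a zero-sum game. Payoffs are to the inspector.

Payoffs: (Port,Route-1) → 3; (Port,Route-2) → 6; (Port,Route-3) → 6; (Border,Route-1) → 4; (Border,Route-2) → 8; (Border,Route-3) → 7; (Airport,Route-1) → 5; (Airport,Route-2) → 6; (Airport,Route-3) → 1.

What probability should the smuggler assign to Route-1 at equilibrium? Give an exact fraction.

6/7

Row minima: Port → 3, Border → 4, Airport → 1; maximin = 4.
Column maxima: Route-1 → 5, Route-2 → 8, Route-3 → 7; minimax = 5.
4 ≠ 5, so there is no saddle point; optimal play is mixed.
Port is strictly dominated by Border, so the inspector never plays it.
Route-2 is strictly dominated by Route-1 (it gives the inspector strictly more in every row), so the smuggler never plays it.
On the remaining 2×2 (Border, Airport vs Route-1, Route-3):
Let the inspector play Border with probability p. Expected payoff against Route-1: 4p + 5(1−p) = −p + 5; against Route-3: 7p + 1(1−p) = 6p + 1.
Setting these equal: −p + 5 = 6p + 1 ⇒ −7p = -4 ⇒ p = 4/7, and the value is (-1)·(4/7) + 5 = 31/7.
For the smuggler: with q = P(Route-1), equating Border's and Airport's payoffs gives −3q + 7 = 4q + 1 ⇒ q = 6/7.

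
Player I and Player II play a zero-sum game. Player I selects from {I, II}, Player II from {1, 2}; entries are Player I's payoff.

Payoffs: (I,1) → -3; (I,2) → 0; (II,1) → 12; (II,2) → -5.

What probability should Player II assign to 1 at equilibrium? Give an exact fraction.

1/4

Row minima: I → -3, II → -5; maximin = -3.
Column maxima: 1 → 12, 2 → 0; minimax = 0.
-3 ≠ 0, so there is no saddle point; optimal play is mixed.
Let Player I play I with probability p. Expected payoff against 1: (-3)p + 12(1−p) = −15p + 12; against 2: 0p + (-5)(1−p) = 5p − 5.
Setting these equal: −15p + 12 = 5p − 5 ⇒ −20p = -17 ⇒ p = 17/20, and the value is (-15)·(17/20) + 12 = -3/4.
For Player II: with q = P(1), equating I's and II's payoffs gives −3q = 17q − 5 ⇒ q = 1/4.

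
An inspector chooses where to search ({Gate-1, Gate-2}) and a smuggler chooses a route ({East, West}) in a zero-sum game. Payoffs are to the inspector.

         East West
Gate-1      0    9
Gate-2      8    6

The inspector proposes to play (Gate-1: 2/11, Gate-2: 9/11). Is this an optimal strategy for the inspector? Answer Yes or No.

Against East this mix gives (2/11)·0 + (9/11)·8 = 72/11.
Against West this mix gives (2/11)·9 + (9/11)·6 = 72/11.
All of the smuggler's active replies (East, West) yield 72/11, and no column does worse for the inspector. The mix makes the smuggler indifferent and guarantees 72/11, so it is optimal.

Yes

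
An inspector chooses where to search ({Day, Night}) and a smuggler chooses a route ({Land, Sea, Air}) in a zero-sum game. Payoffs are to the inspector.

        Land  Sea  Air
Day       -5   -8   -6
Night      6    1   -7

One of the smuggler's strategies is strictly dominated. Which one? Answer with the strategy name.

Land

Sea holds the inspector's payoff strictly below Land in every row: -8 < -5, 1 < 6.
So Land is strictly dominated for the smuggler.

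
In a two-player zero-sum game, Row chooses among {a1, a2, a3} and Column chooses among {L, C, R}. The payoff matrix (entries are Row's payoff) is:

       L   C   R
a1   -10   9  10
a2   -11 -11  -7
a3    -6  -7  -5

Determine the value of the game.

Row minima: a1 → -10, a2 → -11, a3 → -7; maximin = -7.
Column maxima: L → -6, C → 9, R → 10; minimax = -6.
-7 ≠ -6, so there is no saddle point; optimal play is mixed.
a2 is strictly dominated by a1, so Row never plays it.
R is strictly dominated by L (it gives Row strictly more in every row), so Column never plays it.
On the remaining 2×2 (a1, a3 vs L, C):
Let Row play a1 with probability p. Expected payoff against L: (-10)p + (-6)(1−p) = −4p − 6; against C: 9p + (-7)(1−p) = 16p − 7.
Setting these equal: −4p − 6 = 16p − 7 ⇒ −20p = -1 ⇒ p = 1/20, and the value is (-4)·(1/20) − 6 = -31/5.
For Column: with q = P(L), equating a1's and a3's payoffs gives −19q + 9 = q − 7 ⇒ q = 4/5.

-31/5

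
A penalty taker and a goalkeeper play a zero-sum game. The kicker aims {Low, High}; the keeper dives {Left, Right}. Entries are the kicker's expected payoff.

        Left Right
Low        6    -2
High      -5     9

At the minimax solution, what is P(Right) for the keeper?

Row minima: Low → -2, High → -5; maximin = -2.
Column maxima: Left → 6, Right → 9; minimax = 6.
-2 ≠ 6, so there is no saddle point; optimal play is mixed.
Let the kicker play Low with probability p. Expected payoff against Left: 6p + (-5)(1−p) = 11p − 5; against Right: (-2)p + 9(1−p) = −11p + 9.
Setting these equal: 11p − 5 = −11p + 9 ⇒ 22p = 14 ⇒ p = 7/11, and the value is (11)·(7/11) − 5 = 2.
For the keeper: with q = P(Left), equating Low's and High's payoffs gives 8q − 2 = −14q + 9 ⇒ q = 1/2.

1/2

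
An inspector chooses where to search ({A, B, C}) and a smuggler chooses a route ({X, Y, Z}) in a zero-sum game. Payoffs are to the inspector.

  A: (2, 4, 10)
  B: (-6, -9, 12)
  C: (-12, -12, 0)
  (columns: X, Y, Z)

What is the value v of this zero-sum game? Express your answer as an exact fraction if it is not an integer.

2

Row minima: A → 2, B → -9, C → -12; maximin = 2.
Column maxima: X → 2, Y → 4, Z → 12; minimax = 2.
Since maximin = minimax = 2, there is a saddle point and the value is 2.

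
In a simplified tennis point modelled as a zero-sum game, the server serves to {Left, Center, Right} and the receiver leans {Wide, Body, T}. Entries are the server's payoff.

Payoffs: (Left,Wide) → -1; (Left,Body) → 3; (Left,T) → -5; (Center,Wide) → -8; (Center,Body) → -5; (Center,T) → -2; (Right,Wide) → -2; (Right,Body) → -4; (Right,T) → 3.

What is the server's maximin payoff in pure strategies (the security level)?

Row minima: Left → -5, Center → -8, Right → -4.
The best of these is -4.

-4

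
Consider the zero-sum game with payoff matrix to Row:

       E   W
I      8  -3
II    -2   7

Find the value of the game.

5/2

Row minima: I → -3, II → -2; maximin = -2.
Column maxima: E → 8, W → 7; minimax = 7.
-2 ≠ 7, so there is no saddle point; optimal play is mixed.
Let Row play I with probability p. Expected payoff against E: 8p + (-2)(1−p) = 10p − 2; against W: (-3)p + 7(1−p) = −10p + 7.
Setting these equal: 10p − 2 = −10p + 7 ⇒ 20p = 9 ⇒ p = 9/20, and the value is (10)·(9/20) − 2 = 5/2.
For Column: with q = P(E), equating I's and II's payoffs gives 11q − 3 = −9q + 7 ⇒ q = 1/2.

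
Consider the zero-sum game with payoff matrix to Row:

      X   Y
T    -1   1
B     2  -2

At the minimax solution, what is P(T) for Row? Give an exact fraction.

Row minima: T → -1, B → -2; maximin = -1.
Column maxima: X → 2, Y → 1; minimax = 1.
-1 ≠ 1, so there is no saddle point; optimal play is mixed.
Let Row play T with probability p. Expected payoff against X: (-1)p + 2(1−p) = −3p + 2; against Y: 1p + (-2)(1−p) = 3p − 2.
Setting these equal: −3p + 2 = 3p − 2 ⇒ −6p = -4 ⇒ p = 2/3, and the value is (-3)·(2/3) + 2 = 0.
For Column: with q = P(X), equating T's and B's payoffs gives −2q + 1 = 4q − 2 ⇒ q = 1/2.

2/3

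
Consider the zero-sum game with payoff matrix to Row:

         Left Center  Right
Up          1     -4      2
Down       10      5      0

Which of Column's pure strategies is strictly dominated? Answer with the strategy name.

Left

Center holds Row's payoff strictly below Left in every row: -4 < 1, 5 < 10.
So Left is strictly dominated for Column.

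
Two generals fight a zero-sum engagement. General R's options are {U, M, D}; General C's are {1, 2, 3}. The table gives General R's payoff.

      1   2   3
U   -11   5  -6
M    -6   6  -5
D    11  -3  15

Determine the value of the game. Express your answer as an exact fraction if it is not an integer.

Row minima: U → -11, M → -6, D → -3; maximin = -3.
Column maxima: 1 → 11, 2 → 6, 3 → 15; minimax = 6.
-3 ≠ 6, so there is no saddle point; optimal play is mixed.
U is strictly dominated by M, so General R never plays it.
3 is strictly dominated by 1 (it gives General R strictly more in every row), so General C never plays it.
On the remaining 2×2 (M, D vs 1, 2):
Let General R play M with probability p. Expected payoff against 1: (-6)p + 11(1−p) = −17p + 11; against 2: 6p + (-3)(1−p) = 9p − 3.
Setting these equal: −17p + 11 = 9p − 3 ⇒ −26p = -14 ⇒ p = 7/13, and the value is (-17)·(7/13) + 11 = 24/13.
For General C: with q = P(1), equating M's and D's payoffs gives −12q + 6 = 14q − 3 ⇒ q = 9/26.

24/13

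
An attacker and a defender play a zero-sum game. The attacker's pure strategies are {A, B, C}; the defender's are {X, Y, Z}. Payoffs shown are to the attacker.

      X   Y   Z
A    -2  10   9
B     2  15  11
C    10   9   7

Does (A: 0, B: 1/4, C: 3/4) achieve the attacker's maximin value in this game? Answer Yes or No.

Yes

Against X this mix gives (1/4)·2 + (3/4)·10 = 8.
Against Y this mix gives (1/4)·15 + (3/4)·9 = 21/2.
Against Z this mix gives (1/4)·11 + (3/4)·7 = 8.
All of the defender's active replies (X, Z) yield 8, and no column does worse for the attacker. The mix makes the defender indifferent and guarantees 8, so it is optimal.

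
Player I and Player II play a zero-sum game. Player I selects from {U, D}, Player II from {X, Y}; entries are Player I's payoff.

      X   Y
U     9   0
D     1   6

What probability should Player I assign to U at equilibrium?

5/14

Row minima: U → 0, D → 1; maximin = 1.
Column maxima: X → 9, Y → 6; minimax = 6.
1 ≠ 6, so there is no saddle point; optimal play is mixed.
Let Player I play U with probability p. Expected payoff against X: 9p + 1(1−p) = 8p + 1; against Y: 0p + 6(1−p) = −6p + 6.
Setting these equal: 8p + 1 = −6p + 6 ⇒ 14p = 5 ⇒ p = 5/14, and the value is (8)·(5/14) + 1 = 27/7.
For Player II: with q = P(X), equating U's and D's payoffs gives 9q = −5q + 6 ⇒ q = 3/7.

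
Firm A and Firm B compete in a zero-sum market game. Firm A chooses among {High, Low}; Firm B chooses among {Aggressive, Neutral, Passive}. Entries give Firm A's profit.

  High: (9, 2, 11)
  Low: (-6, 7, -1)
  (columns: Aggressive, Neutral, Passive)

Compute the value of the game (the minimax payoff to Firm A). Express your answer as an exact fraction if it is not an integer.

15/4

Row minima: High → 2, Low → -6; maximin = 2.
Column maxima: Aggressive → 9, Neutral → 7, Passive → 11; minimax = 7.
2 ≠ 7, so there is no saddle point; optimal play is mixed.
Passive is strictly dominated by Aggressive (it gives Firm A strictly more in every row), so Firm B never plays it.
On the remaining 2×2 (High, Low vs Aggressive, Neutral):
Let Firm A play High with probability p. Expected payoff against Aggressive: 9p + (-6)(1−p) = 15p − 6; against Neutral: 2p + 7(1−p) = −5p + 7.
Setting these equal: 15p − 6 = −5p + 7 ⇒ 20p = 13 ⇒ p = 13/20, and the value is (15)·(13/20) − 6 = 15/4.
For Firm B: with q = P(Aggressive), equating High's and Low's payoffs gives 7q + 2 = −13q + 7 ⇒ q = 1/4.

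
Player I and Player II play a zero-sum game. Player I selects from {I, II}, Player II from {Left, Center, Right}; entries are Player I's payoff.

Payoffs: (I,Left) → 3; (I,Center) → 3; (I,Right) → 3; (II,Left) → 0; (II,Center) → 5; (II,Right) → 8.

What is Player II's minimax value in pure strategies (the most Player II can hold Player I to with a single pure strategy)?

Column maxima: Left → 3, Center → 5, Right → 8.
The smallest of these is 3.

3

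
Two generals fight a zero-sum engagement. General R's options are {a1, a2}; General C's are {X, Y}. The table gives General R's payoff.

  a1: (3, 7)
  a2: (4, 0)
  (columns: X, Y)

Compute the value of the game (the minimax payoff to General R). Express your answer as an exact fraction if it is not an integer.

Row minima: a1 → 3, a2 → 0; maximin = 3.
Column maxima: X → 4, Y → 7; minimax = 4.
3 ≠ 4, so there is no saddle point; optimal play is mixed.
Let General R play a1 with probability p. Expected payoff against X: 3p + 4(1−p) = −p + 4; against Y: 7p + 0(1−p) = 7p.
Setting these equal: −p + 4 = 7p ⇒ −8p = -4 ⇒ p = 1/2, and the value is (-1)·(1/2) + 4 = 7/2.
For General C: with q = P(X), equating a1's and a2's payoffs gives −4q + 7 = 4q ⇒ q = 7/8.

7/2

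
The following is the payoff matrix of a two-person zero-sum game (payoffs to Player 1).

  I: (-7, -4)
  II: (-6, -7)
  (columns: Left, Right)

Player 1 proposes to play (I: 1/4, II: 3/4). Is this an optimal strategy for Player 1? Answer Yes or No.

Yes

Against Left this mix gives (1/4)·(-7) + (3/4)·(-6) = -25/4.
Against Right this mix gives (1/4)·(-4) + (3/4)·(-7) = -25/4.
All of Player 2's active replies (Left, Right) yield -25/4, and no column does worse for Player 1. The mix makes Player 2 indifferent and guarantees -25/4, so it is optimal.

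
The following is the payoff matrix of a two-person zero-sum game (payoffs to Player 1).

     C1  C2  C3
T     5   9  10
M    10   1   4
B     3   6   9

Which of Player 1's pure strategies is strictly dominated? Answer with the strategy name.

B

T gives a strictly higher payoff than B against every column: 5 > 3, 9 > 6, 10 > 9.
So B is strictly dominated and Player 1 never plays it.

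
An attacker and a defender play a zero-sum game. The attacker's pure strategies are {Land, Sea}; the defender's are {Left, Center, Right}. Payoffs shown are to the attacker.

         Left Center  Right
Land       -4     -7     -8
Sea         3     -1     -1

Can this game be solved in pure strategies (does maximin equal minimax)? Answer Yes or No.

Yes

Row minima: Land → -8, Sea → -1; maximin = -1.
Column maxima: Left → 3, Center → -1, Right → -1; minimax = -1.
maximin = minimax = -1, so a saddle point exists.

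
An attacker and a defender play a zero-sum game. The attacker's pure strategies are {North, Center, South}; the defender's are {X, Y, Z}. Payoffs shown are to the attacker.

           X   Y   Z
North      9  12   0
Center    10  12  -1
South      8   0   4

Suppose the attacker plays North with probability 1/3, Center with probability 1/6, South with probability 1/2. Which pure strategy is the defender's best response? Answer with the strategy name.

If the defender plays X, the attacker's expected payoff is (1/3)·9 + (1/6)·10 + (1/2)·8 = 26/3.
If the defender plays Y, the attacker's expected payoff is (1/3)·12 + (1/6)·12 + (1/2)·0 = 6.
If the defender plays Z, the attacker's expected payoff is (1/3)·0 + (1/6)·(-1) + (1/2)·4 = 11/6.
The defender minimizes the attacker's payoff; the smallest is 11/6, so the best response is Z.

Z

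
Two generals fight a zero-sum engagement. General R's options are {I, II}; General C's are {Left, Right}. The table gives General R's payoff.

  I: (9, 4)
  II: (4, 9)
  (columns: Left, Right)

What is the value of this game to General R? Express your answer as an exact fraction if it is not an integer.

13/2

Row minima: I → 4, II → 4; maximin = 4.
Column maxima: Left → 9, Right → 9; minimax = 9.
4 ≠ 9, so there is no saddle point; optimal play is mixed.
Let General R play I with probability p. Expected payoff against Left: 9p + 4(1−p) = 5p + 4; against Right: 4p + 9(1−p) = −5p + 9.
Setting these equal: 5p + 4 = −5p + 9 ⇒ 10p = 5 ⇒ p = 1/2, and the value is (5)·(1/2) + 4 = 13/2.
For General C: with q = P(Left), equating I's and II's payoffs gives 5q + 4 = −5q + 9 ⇒ q = 1/2.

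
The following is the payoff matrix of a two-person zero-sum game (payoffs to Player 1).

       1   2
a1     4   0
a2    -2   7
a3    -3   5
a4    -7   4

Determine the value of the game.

Row minima: a1 → 0, a2 → -2, a3 → -3, a4 → -7; maximin = 0.
Column maxima: 1 → 4, 2 → 7; minimax = 4.
0 ≠ 4, so there is no saddle point; optimal play is mixed.
a3 is strictly dominated by a2, so Player 1 never plays it.
a4 is strictly dominated by a2, so Player 1 never plays it.
On the remaining 2×2 (a1, a2 vs 1, 2):
Let Player 1 play a1 with probability p. Expected payoff against 1: 4p + (-2)(1−p) = 6p − 2; against 2: 0p + 7(1−p) = −7p + 7.
Setting these equal: 6p − 2 = −7p + 7 ⇒ 13p = 9 ⇒ p = 9/13, and the value is (6)·(9/13) − 2 = 28/13.
For Player 2: with q = P(1), equating a1's and a2's payoffs gives 4q = −9q + 7 ⇒ q = 7/13.

28/13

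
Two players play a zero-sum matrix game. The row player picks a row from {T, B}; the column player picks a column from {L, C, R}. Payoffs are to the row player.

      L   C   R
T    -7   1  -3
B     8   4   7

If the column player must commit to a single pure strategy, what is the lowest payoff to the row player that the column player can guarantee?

4

Column maxima: L → 8, C → 4, R → 7.
The smallest of these is 4.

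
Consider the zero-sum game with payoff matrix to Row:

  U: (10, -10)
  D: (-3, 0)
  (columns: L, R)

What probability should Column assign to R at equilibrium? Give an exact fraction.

Row minima: U → -10, D → -3; maximin = -3.
Column maxima: L → 10, R → 0; minimax = 0.
-3 ≠ 0, so there is no saddle point; optimal play is mixed.
Let Row play U with probability p. Expected payoff against L: 10p + (-3)(1−p) = 13p − 3; against R: (-10)p + 0(1−p) = −10p.
Setting these equal: 13p − 3 = −10p ⇒ 23p = 3 ⇒ p = 3/23, and the value is (13)·(3/23) − 3 = -30/23.
For Column: with q = P(L), equating U's and D's payoffs gives 20q − 10 = −3q ⇒ q = 10/23.

13/23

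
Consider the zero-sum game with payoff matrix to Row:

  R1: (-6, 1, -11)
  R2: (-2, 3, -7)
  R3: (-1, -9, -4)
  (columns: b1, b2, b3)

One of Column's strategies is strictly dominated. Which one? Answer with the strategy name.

b3 holds Row's payoff strictly below b1 in every row: -11 < -6, -7 < -2, -4 < -1.
So b1 is strictly dominated for Column.

b1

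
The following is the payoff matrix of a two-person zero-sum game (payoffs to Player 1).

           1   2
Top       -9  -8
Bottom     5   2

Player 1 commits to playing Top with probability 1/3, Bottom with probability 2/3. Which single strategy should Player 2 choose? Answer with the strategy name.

If Player 2 plays 1, Player 1's expected payoff is (1/3)·(-9) + (2/3)·5 = 1/3.
If Player 2 plays 2, Player 1's expected payoff is (1/3)·(-8) + (2/3)·2 = -4/3.
Player 2 minimizes Player 1's payoff; the smallest is -4/3, so the best response is 2.

2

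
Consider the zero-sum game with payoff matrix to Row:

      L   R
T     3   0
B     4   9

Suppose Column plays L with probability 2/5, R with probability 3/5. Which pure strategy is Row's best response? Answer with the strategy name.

B

Expected payoff of T: (2/5)·3 + (3/5)·0 = 6/5.
Expected payoff of B: (2/5)·4 + (3/5)·9 = 7.
The largest is 7, so Row's best response is B.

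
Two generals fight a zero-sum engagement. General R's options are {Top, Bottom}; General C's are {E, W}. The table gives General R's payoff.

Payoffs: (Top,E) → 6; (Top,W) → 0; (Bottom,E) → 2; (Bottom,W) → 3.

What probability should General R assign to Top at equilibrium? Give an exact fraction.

1/7

Row minima: Top → 0, Bottom → 2; maximin = 2.
Column maxima: E → 6, W → 3; minimax = 3.
2 ≠ 3, so there is no saddle point; optimal play is mixed.
Let General R play Top with probability p. Expected payoff against E: 6p + 2(1−p) = 4p + 2; against W: 0p + 3(1−p) = −3p + 3.
Setting these equal: 4p + 2 = −3p + 3 ⇒ 7p = 1 ⇒ p = 1/7, and the value is (4)·(1/7) + 2 = 18/7.
For General C: with q = P(E), equating Top's and Bottom's payoffs gives 6q = −q + 3 ⇒ q = 3/7.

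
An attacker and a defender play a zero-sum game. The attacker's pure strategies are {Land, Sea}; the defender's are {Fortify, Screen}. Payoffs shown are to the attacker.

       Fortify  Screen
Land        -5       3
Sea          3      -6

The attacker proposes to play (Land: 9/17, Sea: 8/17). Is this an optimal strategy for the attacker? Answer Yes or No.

Yes

Against Fortify this mix gives (9/17)·(-5) + (8/17)·3 = -21/17.
Against Screen this mix gives (9/17)·3 + (8/17)·(-6) = -21/17.
All of the defender's active replies (Fortify, Screen) yield -21/17, and no column does worse for the attacker. The mix makes the defender indifferent and guarantees -21/17, so it is optimal.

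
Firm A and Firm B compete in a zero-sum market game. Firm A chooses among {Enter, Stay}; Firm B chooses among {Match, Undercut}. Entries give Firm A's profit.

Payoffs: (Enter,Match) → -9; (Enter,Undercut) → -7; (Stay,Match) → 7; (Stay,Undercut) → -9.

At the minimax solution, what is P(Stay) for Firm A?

1/9

Row minima: Enter → -9, Stay → -9; maximin = -9.
Column maxima: Match → 7, Undercut → -7; minimax = -7.
-9 ≠ -7, so there is no saddle point; optimal play is mixed.
Let Firm A play Enter with probability p. Expected payoff against Match: (-9)p + 7(1−p) = −16p + 7; against Undercut: (-7)p + (-9)(1−p) = 2p − 9.
Setting these equal: −16p + 7 = 2p − 9 ⇒ −18p = -16 ⇒ p = 8/9, and the value is (-16)·(8/9) + 7 = -65/9.
For Firm B: with q = P(Match), equating Enter's and Stay's payoffs gives −2q − 7 = 16q − 9 ⇒ q = 1/9.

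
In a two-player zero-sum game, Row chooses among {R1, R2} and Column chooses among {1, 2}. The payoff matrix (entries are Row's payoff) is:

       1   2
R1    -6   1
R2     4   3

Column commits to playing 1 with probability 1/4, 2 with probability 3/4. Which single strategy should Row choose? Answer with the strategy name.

R2

Expected payoff of R1: (1/4)·(-6) + (3/4)·1 = -3/4.
Expected payoff of R2: (1/4)·4 + (3/4)·3 = 13/4.
The largest is 13/4, so Row's best response is R2.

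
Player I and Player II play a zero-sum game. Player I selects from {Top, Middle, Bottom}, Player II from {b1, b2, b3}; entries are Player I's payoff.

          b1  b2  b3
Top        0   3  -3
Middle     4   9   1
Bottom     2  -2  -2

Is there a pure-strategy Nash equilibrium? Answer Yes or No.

Row minima: Top → -3, Middle → 1, Bottom → -2; maximin = 1.
Column maxima: b1 → 4, b2 → 9, b3 → 1; minimax = 1.
maximin = minimax = 1, so a saddle point exists.

Yes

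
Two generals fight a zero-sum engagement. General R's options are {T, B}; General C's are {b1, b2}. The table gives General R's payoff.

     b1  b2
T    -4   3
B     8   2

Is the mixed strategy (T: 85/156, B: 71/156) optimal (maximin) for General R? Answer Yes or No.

No

Against b1 this mix gives (85/156)·(-4) + (71/156)·8 = 19/13.
Against b2 this mix gives (85/156)·3 + (71/156)·2 = 397/156.
General C will play b1, holding General R to 19/13. Shifting weight toward the row that does better against b1 would raise this floor (the equalizing mix achieves 32/13 against both b1 and b2), so the proposed strategy is not optimal.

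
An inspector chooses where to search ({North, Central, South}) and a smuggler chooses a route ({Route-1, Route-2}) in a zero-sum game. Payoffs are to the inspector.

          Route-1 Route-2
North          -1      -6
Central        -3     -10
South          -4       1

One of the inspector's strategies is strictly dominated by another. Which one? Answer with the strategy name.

Central

North gives a strictly higher payoff than Central against every column: -1 > -3, -6 > -10.
So Central is strictly dominated and the inspector never plays it.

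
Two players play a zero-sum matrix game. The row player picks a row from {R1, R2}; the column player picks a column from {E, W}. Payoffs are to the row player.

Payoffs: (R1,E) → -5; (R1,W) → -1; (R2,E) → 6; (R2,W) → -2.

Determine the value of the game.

-4/3

Row minima: R1 → -5, R2 → -2; maximin = -2.
Column maxima: E → 6, W → -1; minimax = -1.
-2 ≠ -1, so there is no saddle point; optimal play is mixed.
Let the row player play R1 with probability p. Expected payoff against E: (-5)p + 6(1−p) = −11p + 6; against W: (-1)p + (-2)(1−p) = p − 2.
Setting these equal: −11p + 6 = p − 2 ⇒ −12p = -8 ⇒ p = 2/3, and the value is (-11)·(2/3) + 6 = -4/3.
For the column player: with q = P(E), equating R1's and R2's payoffs gives −4q − 1 = 8q − 2 ⇒ q = 1/12.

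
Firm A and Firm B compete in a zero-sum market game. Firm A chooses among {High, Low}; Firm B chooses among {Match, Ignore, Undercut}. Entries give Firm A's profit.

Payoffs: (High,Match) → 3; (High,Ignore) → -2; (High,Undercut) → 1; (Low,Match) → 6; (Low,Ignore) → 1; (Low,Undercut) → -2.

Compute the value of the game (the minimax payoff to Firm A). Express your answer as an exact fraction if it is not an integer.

-1/2

Row minima: High → -2, Low → -2; maximin = -2.
Column maxima: Match → 6, Ignore → 1, Undercut → 1; minimax = 1.
-2 ≠ 1, so there is no saddle point; optimal play is mixed.
Match is strictly dominated by Ignore (it gives Firm A strictly more in every row), so Firm B never plays it.
On the remaining 2×2 (High, Low vs Ignore, Undercut):
Let Firm A play High with probability p. Expected payoff against Ignore: (-2)p + 1(1−p) = −3p + 1; against Undercut: 1p + (-2)(1−p) = 3p − 2.
Setting these equal: −3p + 1 = 3p − 2 ⇒ −6p = -3 ⇒ p = 1/2, and the value is (-3)·(1/2) + 1 = -1/2.
For Firm B: with q = P(Ignore), equating High's and Low's payoffs gives −3q + 1 = 3q − 2 ⇒ q = 1/2.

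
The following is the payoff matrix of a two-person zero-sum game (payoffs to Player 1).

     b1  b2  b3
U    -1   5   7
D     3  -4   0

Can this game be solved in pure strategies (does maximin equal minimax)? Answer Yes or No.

Row minima: U → -1, D → -4; maximin = -1.
Column maxima: b1 → 3, b2 → 5, b3 → 7; minimax = 3.
-1 ≠ 3, so no pure-strategy equilibrium exists.

No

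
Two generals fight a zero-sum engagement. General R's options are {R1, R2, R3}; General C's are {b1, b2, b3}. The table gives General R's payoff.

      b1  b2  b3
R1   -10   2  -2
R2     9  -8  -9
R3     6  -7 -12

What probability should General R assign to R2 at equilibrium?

4/13

Row minima: R1 → -10, R2 → -9, R3 → -12; maximin = -9.
Column maxima: b1 → 9, b2 → 2, b3 → -2; minimax = -2.
-9 ≠ -2, so there is no saddle point; optimal play is mixed.
b2 is strictly dominated by b3 (it gives General R strictly more in every row), so General C never plays it.
With b2 eliminated, R3 is strictly dominated by R2 (R2 gives General R strictly more in every remaining column), so General R never plays it.
On the remaining 2×2 (R1, R2 vs b1, b3):
Let General R play R1 with probability p. Expected payoff against b1: (-10)p + 9(1−p) = −19p + 9; against b3: (-2)p + (-9)(1−p) = 7p − 9.
Setting these equal: −19p + 9 = 7p − 9 ⇒ −26p = -18 ⇒ p = 9/13, and the value is (-19)·(9/13) + 9 = -54/13.
For General C: with q = P(b1), equating R1's and R2's payoffs gives −8q − 2 = 18q − 9 ⇒ q = 7/26.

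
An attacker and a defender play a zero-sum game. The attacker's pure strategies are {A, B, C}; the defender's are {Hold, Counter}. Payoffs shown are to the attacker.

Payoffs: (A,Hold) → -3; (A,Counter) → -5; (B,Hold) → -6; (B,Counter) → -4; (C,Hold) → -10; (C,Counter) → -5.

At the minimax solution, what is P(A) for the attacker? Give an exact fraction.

Row minima: A → -5, B → -6, C → -10; maximin = -5.
Column maxima: Hold → -3, Counter → -4; minimax = -4.
-5 ≠ -4, so there is no saddle point; optimal play is mixed.
C is strictly dominated by B, so the attacker never plays it.
On the remaining 2×2 (A, B vs Hold, Counter):
Let the attacker play A with probability p. Expected payoff against Hold: (-3)p + (-6)(1−p) = 3p − 6; against Counter: (-5)p + (-4)(1−p) = −p − 4.
Setting these equal: 3p − 6 = −p − 4 ⇒ 4p = 2 ⇒ p = 1/2, and the value is (3)·(1/2) − 6 = -9/2.
For the defender: with q = P(Hold), equating A's and B's payoffs gives 2q − 5 = −2q − 4 ⇒ q = 1/4.

1/2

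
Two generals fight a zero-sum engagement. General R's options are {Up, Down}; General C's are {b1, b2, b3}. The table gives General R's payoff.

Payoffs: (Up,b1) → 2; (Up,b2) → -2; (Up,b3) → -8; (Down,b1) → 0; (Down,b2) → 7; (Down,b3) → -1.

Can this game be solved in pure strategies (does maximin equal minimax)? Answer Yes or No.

Row minima: Up → -8, Down → -1; maximin = -1.
Column maxima: b1 → 2, b2 → 7, b3 → -1; minimax = -1.
maximin = minimax = -1, so a saddle point exists.

Yes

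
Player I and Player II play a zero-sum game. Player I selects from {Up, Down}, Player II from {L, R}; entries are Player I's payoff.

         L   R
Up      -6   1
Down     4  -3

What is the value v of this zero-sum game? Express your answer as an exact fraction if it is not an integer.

Row minima: Up → -6, Down → -3; maximin = -3.
Column maxima: L → 4, R → 1; minimax = 1.
-3 ≠ 1, so there is no saddle point; optimal play is mixed.
Let Player I play Up with probability p. Expected payoff against L: (-6)p + 4(1−p) = −10p + 4; against R: 1p + (-3)(1−p) = 4p − 3.
Setting these equal: −10p + 4 = 4p − 3 ⇒ −14p = -7 ⇒ p = 1/2, and the value is (-10)·(1/2) + 4 = -1.
For Player II: with q = P(L), equating Up's and Down's payoffs gives −7q + 1 = 7q − 3 ⇒ q = 2/7.

-1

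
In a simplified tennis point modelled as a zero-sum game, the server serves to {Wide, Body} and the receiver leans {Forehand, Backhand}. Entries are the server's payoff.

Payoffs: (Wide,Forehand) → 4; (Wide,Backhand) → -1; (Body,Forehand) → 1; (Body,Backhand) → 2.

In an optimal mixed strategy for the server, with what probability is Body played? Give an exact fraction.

Row minima: Wide → -1, Body → 1; maximin = 1.
Column maxima: Forehand → 4, Backhand → 2; minimax = 2.
1 ≠ 2, so there is no saddle point; optimal play is mixed.
Let the server play Wide with probability p. Expected payoff against Forehand: 4p + 1(1−p) = 3p + 1; against Backhand: (-1)p + 2(1−p) = −3p + 2.
Setting these equal: 3p + 1 = −3p + 2 ⇒ 6p = 1 ⇒ p = 1/6, and the value is (3)·(1/6) + 1 = 3/2.
For the receiver: with q = P(Forehand), equating Wide's and Body's payoffs gives 5q − 1 = −q + 2 ⇒ q = 1/2.

5/6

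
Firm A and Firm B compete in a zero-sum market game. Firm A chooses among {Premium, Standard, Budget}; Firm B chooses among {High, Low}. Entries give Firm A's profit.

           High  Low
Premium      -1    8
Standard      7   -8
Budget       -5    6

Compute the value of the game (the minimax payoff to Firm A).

Row minima: Premium → -1, Standard → -8, Budget → -5; maximin = -1.
Column maxima: High → 7, Low → 8; minimax = 7.
-1 ≠ 7, so there is no saddle point; optimal play is mixed.
Budget is strictly dominated by Premium, so Firm A never plays it.
On the remaining 2×2 (Premium, Standard vs High, Low):
Let Firm A play Premium with probability p. Expected payoff against High: (-1)p + 7(1−p) = −8p + 7; against Low: 8p + (-8)(1−p) = 16p − 8.
Setting these equal: −8p + 7 = 16p − 8 ⇒ −24p = -15 ⇒ p = 5/8, and the value is (-8)·(5/8) + 7 = 2.
For Firm B: with q = P(High), equating Premium's and Standard's payoffs gives −9q + 8 = 15q − 8 ⇒ q = 2/3.

2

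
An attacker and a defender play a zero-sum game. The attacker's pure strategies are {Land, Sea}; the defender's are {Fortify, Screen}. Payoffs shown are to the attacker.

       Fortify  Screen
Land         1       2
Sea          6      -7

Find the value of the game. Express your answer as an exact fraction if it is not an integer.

19/14

Row minima: Land → 1, Sea → -7; maximin = 1.
Column maxima: Fortify → 6, Screen → 2; minimax = 2.
1 ≠ 2, so there is no saddle point; optimal play is mixed.
Let the attacker play Land with probability p. Expected payoff against Fortify: 1p + 6(1−p) = −5p + 6; against Screen: 2p + (-7)(1−p) = 9p − 7.
Setting these equal: −5p + 6 = 9p − 7 ⇒ −14p = -13 ⇒ p = 13/14, and the value is (-5)·(13/14) + 6 = 19/14.
For the defender: with q = P(Fortify), equating Land's and Sea's payoffs gives −q + 2 = 13q − 7 ⇒ q = 9/14.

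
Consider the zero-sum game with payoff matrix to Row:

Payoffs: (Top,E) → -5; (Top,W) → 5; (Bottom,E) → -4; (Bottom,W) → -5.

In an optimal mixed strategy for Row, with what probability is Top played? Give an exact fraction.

1/11

Row minima: Top → -5, Bottom → -5; maximin = -5.
Column maxima: E → -4, W → 5; minimax = -4.
-5 ≠ -4, so there is no saddle point; optimal play is mixed.
Let Row play Top with probability p. Expected payoff against E: (-5)p + (-4)(1−p) = −p − 4; against W: 5p + (-5)(1−p) = 10p − 5.
Setting these equal: −p − 4 = 10p − 5 ⇒ −11p = -1 ⇒ p = 1/11, and the value is (-1)·(1/11) − 4 = -45/11.
For Column: with q = P(E), equating Top's and Bottom's payoffs gives −10q + 5 = q − 5 ⇒ q = 10/11.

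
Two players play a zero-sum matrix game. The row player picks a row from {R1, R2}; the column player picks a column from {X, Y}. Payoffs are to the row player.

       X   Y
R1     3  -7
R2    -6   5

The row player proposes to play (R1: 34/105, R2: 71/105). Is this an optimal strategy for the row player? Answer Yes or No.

Against X this mix gives (34/105)·3 + (71/105)·(-6) = -108/35.
Against Y this mix gives (34/105)·(-7) + (71/105)·5 = 39/35.
The column player will play X, holding the row player to -108/35. Shifting weight toward the row that does better against X would raise this floor (the equalizing mix achieves -9/7 against both X and Y), so the proposed strategy is not optimal.

No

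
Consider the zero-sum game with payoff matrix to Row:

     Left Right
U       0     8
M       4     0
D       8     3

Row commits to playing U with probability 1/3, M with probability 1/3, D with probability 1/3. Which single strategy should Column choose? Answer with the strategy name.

Right

If Column plays Left, Row's expected payoff is (1/3)·0 + (1/3)·4 + (1/3)·8 = 4.
If Column plays Right, Row's expected payoff is (1/3)·8 + (1/3)·0 + (1/3)·3 = 11/3.
Column minimizes Row's payoff; the smallest is 11/3, so the best response is Right.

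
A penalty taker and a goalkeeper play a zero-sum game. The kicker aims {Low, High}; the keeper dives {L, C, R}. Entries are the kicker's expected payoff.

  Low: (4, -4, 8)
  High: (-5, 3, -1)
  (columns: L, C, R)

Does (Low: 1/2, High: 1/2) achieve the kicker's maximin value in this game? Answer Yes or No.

Against L this mix gives (1/2)·4 + (1/2)·(-5) = -1/2.
Against C this mix gives (1/2)·(-4) + (1/2)·3 = -1/2.
Against R this mix gives (1/2)·8 + (1/2)·(-1) = 7/2.
All of the keeper's active replies (L, C) yield -1/2, and no column does worse for the kicker. The mix makes the keeper indifferent and guarantees -1/2, so it is optimal.

Yes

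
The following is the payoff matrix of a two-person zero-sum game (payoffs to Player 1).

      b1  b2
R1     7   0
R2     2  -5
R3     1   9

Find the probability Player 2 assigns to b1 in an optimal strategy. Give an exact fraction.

Row minima: R1 → 0, R2 → -5, R3 → 1; maximin = 1.
Column maxima: b1 → 7, b2 → 9; minimax = 7.
1 ≠ 7, so there is no saddle point; optimal play is mixed.
R2 is strictly dominated by R1, so Player 1 never plays it.
On the remaining 2×2 (R1, R3 vs b1, b2):
Let Player 1 play R1 with probability p. Expected payoff against b1: 7p + 1(1−p) = 6p + 1; against b2: 0p + 9(1−p) = −9p + 9.
Setting these equal: 6p + 1 = −9p + 9 ⇒ 15p = 8 ⇒ p = 8/15, and the value is (6)·(8/15) + 1 = 21/5.
For Player 2: with q = P(b1), equating R1's and R3's payoffs gives 7q = −8q + 9 ⇒ q = 3/5.

3/5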